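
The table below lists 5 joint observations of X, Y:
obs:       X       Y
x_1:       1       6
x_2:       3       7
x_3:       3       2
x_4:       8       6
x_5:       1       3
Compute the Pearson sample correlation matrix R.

Step 1 — column means:
  mean(X) = (1 + 3 + 3 + 8 + 1) / 5 = 16/5 = 3.2
  mean(Y) = (6 + 7 + 2 + 6 + 3) / 5 = 24/5 = 4.8

Step 2 — sample variances and covariances s[i,j] = (1/(n-1)) · Σ_k (x_{k,i} - mean_i) · (x_{k,j} - mean_j), with n-1 = 4:
  s[X,X] = ((-2.2)·(-2.2) + (-0.2)·(-0.2) + (-0.2)·(-0.2) + (4.8)·(4.8) + (-2.2)·(-2.2)) / 4 = 32.8/4 = 8.2
  s[X,Y] = ((-2.2)·(1.2) + (-0.2)·(2.2) + (-0.2)·(-2.8) + (4.8)·(1.2) + (-2.2)·(-1.8)) / 4 = 7.2/4 = 1.8
  s[Y,Y] = ((1.2)·(1.2) + (2.2)·(2.2) + (-2.8)·(-2.8) + (1.2)·(1.2) + (-1.8)·(-1.8)) / 4 = 18.8/4 = 4.7
  Sample standard deviations s_i = √(s[i,i]):
  s(X) = √(8.2) = 2.8636
  s(Y) = √(4.7) = 2.1679

Step 3 — r_{ij} = s_{ij} / (s_i · s_j):
  r[X,X] = 1 (diagonal).
  r[X,Y] = 1.8 / (2.8636 · 2.1679) = 1.8 / 6.2081 = 0.2899
  r[Y,Y] = 1 (diagonal).

R is symmetric with unit diagonal. Assembling:

R = [[1, 0.2899],
 [0.2899, 1]]


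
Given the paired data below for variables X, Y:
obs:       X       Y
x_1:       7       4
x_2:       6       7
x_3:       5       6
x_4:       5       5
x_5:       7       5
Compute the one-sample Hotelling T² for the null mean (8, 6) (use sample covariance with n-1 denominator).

Step 1 — sample mean vector:
  mean(X) = (7 + 6 + 5 + 5 + 7) / 5 = 30/5 = 6
  mean(Y) = (4 + 7 + 6 + 5 + 5) / 5 = 27/5 = 5.4
  x̄ = (6, 5.4),  deviation x̄ - mu_0 = (6, 5.4) - (8, 6) = (-2, -0.6).

Step 2 — sample covariance matrix, S[i,j] = (1/(n-1)) · Σ_k (x_{k,i} - mean_i) · (x_{k,j} - mean_j), divisor n-1 = 4:
  S[X,X] = ((1)·(1) + (0)·(0) + (-1)·(-1) + (-1)·(-1) + (1)·(1)) / 4 = 4/4 = 1
  S[X,Y] = ((1)·(-1.4) + (0)·(1.6) + (-1)·(0.6) + (-1)·(-0.4) + (1)·(-0.4)) / 4 = -2/4 = -0.5
  S[Y,Y] = ((-1.4)·(-1.4) + (1.6)·(1.6) + (0.6)·(0.6) + (-0.4)·(-0.4) + (-0.4)·(-0.4)) / 4 = 5.2/4 = 1.3
  S = [[1, -0.5],
 [-0.5, 1.3]].

Step 3 — invert S. det(S) = 1·1.3 - (-0.5)² = 1.05.
  S^{-1} = (1/det) · [[d, -b], [-b, a]] = [[1.2381, 0.4762],
 [0.4762, 0.9524]].

Step 4 — quadratic form (x̄ - mu_0)^T · S^{-1} · (x̄ - mu_0):
  S^{-1} · (x̄ - mu_0) = (-2.7619, -1.5238),
  (x̄ - mu_0)^T · [...] = (-2)·(-2.7619) + (-0.6)·(-1.5238) = 6.4381.

Step 5 — scale by n: T² = 5 · 6.4381 = 32.1905.

T² ≈ 32.1905


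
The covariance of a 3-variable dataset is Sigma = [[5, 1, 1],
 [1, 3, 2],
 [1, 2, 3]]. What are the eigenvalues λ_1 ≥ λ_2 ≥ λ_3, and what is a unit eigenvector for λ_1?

Step 1 — characteristic polynomial p(λ) = det(λI - Sigma) = λ³ - tr·λ² + c_1·λ - det, where tr = trace, c_1 = sum of the principal 2×2 minors, det = det(Sigma):
  tr = 5 + 3 + 3 = 11,
  c_1 = (5·3 - (1)²) + (5·3 - (1)²) + (3·3 - (2)²) = 14 + 14 + 5 = 33,
  det = 5·(3·3 - (2)²) - (1)·((1)·3 - (2)·(1)) + (1)·((1)·(2) - 3·(1)) = 5·(5) - (1)·(1) + (1)·(-1) = 23.
  So p(λ) = λ³ - 11λ² + 33λ - 23.
Step 2 — look for an integer root (rational root theorem: any rational root is an integer divisor of 23). Testing λ = 1:
  p(1) = 1 - 11 + 33 - 23 = 0  ✓
  Dividing out (λ - 1): p(λ) = (λ - 1)(λ² - 10λ + 23).
Step 3 — remaining eigenvalues from the quadratic λ² - 10λ + 23 = 0:
  Δ = 10² - 4·23 = 100 - 92 = 8,  λ = (10 ± √8)/2 = (10 ± 2.8284)/2 ≈ 6.4142 or 3.5858.
  Sorted: λ_1 = 6.4142,  λ_2 = 3.5858,  λ_3 = 1  (check: sum = 11 = tr ✓).

Step 4 — unit eigenvector for λ_1 ≈ 6.4142: v spans the null space of (Sigma - λ_1 I), whose rows are
  r_1 = (-1.4142, 1, 1),  r_2 = (1, -3.4142, 2),  r_3 = (1, 2, -3.4142).
  v is orthogonal to every row, so take v ∝ r_1 × r_2 = ((1)·(2) - (1)·(-3.4142), (1)·(1) - (-1.4142)·(2), (-1.4142)·(-3.4142) - (1)·(1)) ≈ (5.4142, 3.8284, 3.8284).
  Let u = (5.4142, 3.8284, 3.8284).
  ||u|| = √((5.4142)² + (3.8284)² + (3.8284)²) = √(58.6274) ≈ 7.6569,  v_1 = u/||u|| ≈ (0.7071, 0.5, 0.5) (||v_1|| = 1).

λ_1 = 6.4142,  λ_2 = 3.5858,  λ_3 = 1;  v_1 ≈ (0.7071, 0.5, 0.5)


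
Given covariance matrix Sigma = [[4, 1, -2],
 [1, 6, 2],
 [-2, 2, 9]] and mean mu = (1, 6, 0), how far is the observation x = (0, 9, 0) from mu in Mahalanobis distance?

Step 1 — centre the observation: (x - mu) = (-1, 3, 0).

Step 2 — invert Sigma (cofactor / det for 3×3, or solve directly):
  Sigma^{-1} = [[0.3145, -0.0818, 0.0881],
 [-0.0818, 0.2013, -0.0629],
 [0.0881, -0.0629, 0.1447]].

Step 3 — form the quadratic (x - mu)^T · Sigma^{-1} · (x - mu):
  Sigma^{-1} · (x - mu) = (-0.5597, 0.6855, -0.2767).
  (x - mu)^T · [Sigma^{-1} · (x - mu)] = (-1)·(-0.5597) + (3)·(0.6855) + (0)·(-0.2767) = 2.6164.

Step 4 — take square root: d = √(2.6164) ≈ 1.6175.

d(x, mu) = √(2.6164) ≈ 1.6175


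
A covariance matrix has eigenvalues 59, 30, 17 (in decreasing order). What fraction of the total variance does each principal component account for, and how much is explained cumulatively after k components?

Step 1 — total variance = trace(Sigma) = Σ λ_i = 59 + 30 + 17 = 106.

Step 2 — fraction explained by component i = λ_i / Σ λ:
  PC1: 59/106 = 0.5566
  PC2: 30/106 = 0.283
  PC3: 17/106 = 0.1604

Step 3 — cumulative fraction after k components = (λ_1 + ... + λ_k) / Σ λ:
  k = 1: 59/106 = 0.5566
  k = 2: (59 + 30)/106 = 89/106 = 0.8396
  k = 3: (59 + 30 + 17)/106 = 106/106 = 1

Summary (fraction, with percent):

explained: PC1 0.5566 (55.66%), PC2 0.283 (28.3%), PC3 0.1604 (16.04%);  cumulative: 0.5566, 0.8396, 1


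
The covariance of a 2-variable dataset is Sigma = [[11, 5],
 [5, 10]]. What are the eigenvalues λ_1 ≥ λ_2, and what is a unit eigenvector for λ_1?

Step 1 — characteristic polynomial of 2×2 Sigma:
  det(Sigma - λI) = λ² - trace · λ + det = 0.
  trace = 11 + 10 = 21, det = 11·10 - (5)² = 85.
Step 2 — discriminant:
  Δ = trace² - 4·det = 441 - 340 = 101.
Step 3 — eigenvalues:
  λ = (trace ± √Δ)/2 = (21 ± 10.0499)/2,
  λ_1 = 15.5249,  λ_2 = 5.4751.

Step 4 — unit eigenvector for λ_1: solve (Sigma - λ_1 I)v = 0. First row:
  (11 - 15.5249)·v_x + (5)·v_y = 0, i.e. (-4.5249)·v_x + (5)·v_y = 0,
  so v ∝ (b, λ_1 - a) = (5, 4.5249) = u.
  ||u|| = √((5)² + (4.5249)²) = √(45.4751) ≈ 6.7435,
  v_1 = u/||u|| ≈ (0.7415, 0.671) (||v_1|| = 1).

λ_1 = 15.5249,  λ_2 = 5.4751;  v_1 ≈ (0.7415, 0.671)


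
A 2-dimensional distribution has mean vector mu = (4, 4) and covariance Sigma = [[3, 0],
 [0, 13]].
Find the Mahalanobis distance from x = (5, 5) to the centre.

Step 1 — centre the observation: (x - mu) = (1, 1).

Step 2 — invert Sigma. det(Sigma) = 3·13 - (0)² = 39.
  Sigma^{-1} = (1/det) · [[d, -b], [-b, a]] = [[0.3333, 0],
 [0, 0.0769]].

Step 3 — form the quadratic (x - mu)^T · Sigma^{-1} · (x - mu):
  Sigma^{-1} · (x - mu) = (0.3333, 0.0769).
  (x - mu)^T · [Sigma^{-1} · (x - mu)] = (1)·(0.3333) + (1)·(0.0769) = 0.4103.

Step 4 — take square root: d = √(0.4103) ≈ 0.6405.

d(x, mu) = √(0.4103) ≈ 0.6405


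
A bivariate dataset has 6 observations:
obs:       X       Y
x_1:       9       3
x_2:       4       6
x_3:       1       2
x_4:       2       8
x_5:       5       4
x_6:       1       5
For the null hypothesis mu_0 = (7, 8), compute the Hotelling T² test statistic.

Step 1 — sample mean vector:
  mean(X) = (9 + 4 + 1 + 2 + 5 + 1) / 6 = 22/6 = 3.6667
  mean(Y) = (3 + 6 + 2 + 8 + 4 + 5) / 6 = 28/6 = 4.6667
  x̄ = (3.6667, 4.6667),  deviation x̄ - mu_0 = (3.6667, 4.6667) - (7, 8) = (-3.3333, -3.3333).

Step 2 — sample covariance matrix, S[i,j] = (1/(n-1)) · Σ_k (x_{k,i} - mean_i) · (x_{k,j} - mean_j), divisor n-1 = 5:
  S[X,X] = ((5.3333)·(5.3333) + (0.3333)·(0.3333) + (-2.6667)·(-2.6667) + (-1.6667)·(-1.6667) + (1.3333)·(1.3333) + (-2.6667)·(-2.6667)) / 5 = 47.3333/5 = 9.4667
  S[X,Y] = ((5.3333)·(-1.6667) + (0.3333)·(1.3333) + (-2.6667)·(-2.6667) + (-1.6667)·(3.3333) + (1.3333)·(-0.6667) + (-2.6667)·(0.3333)) / 5 = -8.6667/5 = -1.7333
  S[Y,Y] = ((-1.6667)·(-1.6667) + (1.3333)·(1.3333) + (-2.6667)·(-2.6667) + (3.3333)·(3.3333) + (-0.6667)·(-0.6667) + (0.3333)·(0.3333)) / 5 = 23.3333/5 = 4.6667
  S = [[9.4667, -1.7333],
 [-1.7333, 4.6667]].

Step 3 — invert S. det(S) = 9.4667·4.6667 - (-1.7333)² = 41.1733.
  S^{-1} = (1/det) · [[d, -b], [-b, a]] = [[0.1133, 0.0421],
 [0.0421, 0.2299]].

Step 4 — quadratic form (x̄ - mu_0)^T · S^{-1} · (x̄ - mu_0):
  S^{-1} · (x̄ - mu_0) = (-0.5181, -0.9067),
  (x̄ - mu_0)^T · [...] = (-3.3333)·(-0.5181) + (-3.3333)·(-0.9067) = 4.7496.

Step 5 — scale by n: T² = 6 · 4.7496 = 28.4974.

T² ≈ 28.4974


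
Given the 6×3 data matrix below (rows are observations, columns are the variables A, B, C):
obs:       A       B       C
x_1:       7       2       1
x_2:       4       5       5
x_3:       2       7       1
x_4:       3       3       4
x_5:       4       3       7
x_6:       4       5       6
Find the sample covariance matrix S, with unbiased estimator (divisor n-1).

Step 1 — column means:
  mean(A) = (7 + 4 + 2 + 3 + 4 + 4) / 6 = 24/6 = 4
  mean(B) = (2 + 5 + 7 + 3 + 3 + 5) / 6 = 25/6 = 4.1667
  mean(C) = (1 + 5 + 1 + 4 + 7 + 6) / 6 = 24/6 = 4

Step 2 — sample covariance S[i,j] = (1/(n-1)) · Σ_k (x_{k,i} - mean_i) · (x_{k,j} - mean_j), with n-1 = 5.
  S[A,A] = ((3)·(3) + (0)·(0) + (-2)·(-2) + (-1)·(-1) + (0)·(0) + (0)·(0)) / 5 = 14/5 = 2.8
  S[A,B] = ((3)·(-2.1667) + (0)·(0.8333) + (-2)·(2.8333) + (-1)·(-1.1667) + (0)·(-1.1667) + (0)·(0.8333)) / 5 = -11/5 = -2.2
  S[A,C] = ((3)·(-3) + (0)·(1) + (-2)·(-3) + (-1)·(0) + (0)·(3) + (0)·(2)) / 5 = -3/5 = -0.6
  S[B,B] = ((-2.1667)·(-2.1667) + (0.8333)·(0.8333) + (2.8333)·(2.8333) + (-1.1667)·(-1.1667) + (-1.1667)·(-1.1667) + (0.8333)·(0.8333)) / 5 = 16.8333/5 = 3.3667
  S[B,C] = ((-2.1667)·(-3) + (0.8333)·(1) + (2.8333)·(-3) + (-1.1667)·(0) + (-1.1667)·(3) + (0.8333)·(2)) / 5 = -3/5 = -0.6
  S[C,C] = ((-3)·(-3) + (1)·(1) + (-3)·(-3) + (0)·(0) + (3)·(3) + (2)·(2)) / 5 = 32/5 = 6.4

S is symmetric (S[j,i] = S[i,j]). Assembling:

S = [[2.8, -2.2, -0.6],
 [-2.2, 3.3667, -0.6],
 [-0.6, -0.6, 6.4]]


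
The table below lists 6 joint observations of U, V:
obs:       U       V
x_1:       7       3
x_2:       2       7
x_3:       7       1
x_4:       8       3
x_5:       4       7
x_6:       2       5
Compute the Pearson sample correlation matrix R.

Step 1 — column means:
  mean(U) = (7 + 2 + 7 + 8 + 4 + 2) / 6 = 30/6 = 5
  mean(V) = (3 + 7 + 1 + 3 + 7 + 5) / 6 = 26/6 = 4.3333

Step 2 — sample variances and covariances s[i,j] = (1/(n-1)) · Σ_k (x_{k,i} - mean_i) · (x_{k,j} - mean_j), with n-1 = 5:
  s[U,U] = ((2)·(2) + (-3)·(-3) + (2)·(2) + (3)·(3) + (-1)·(-1) + (-3)·(-3)) / 5 = 36/5 = 7.2
  s[U,V] = ((2)·(-1.3333) + (-3)·(2.6667) + (2)·(-3.3333) + (3)·(-1.3333) + (-1)·(2.6667) + (-3)·(0.6667)) / 5 = -26/5 = -5.2
  s[V,V] = ((-1.3333)·(-1.3333) + (2.6667)·(2.6667) + (-3.3333)·(-3.3333) + (-1.3333)·(-1.3333) + (2.6667)·(2.6667) + (0.6667)·(0.6667)) / 5 = 29.3333/5 = 5.8667
  Sample standard deviations s_i = √(s[i,i]):
  s(U) = √(7.2) = 2.6833
  s(V) = √(5.8667) = 2.4221

Step 3 — r_{ij} = s_{ij} / (s_i · s_j):
  r[U,U] = 1 (diagonal).
  r[U,V] = -5.2 / (2.6833 · 2.4221) = -5.2 / 6.4992 = -0.8001
  r[V,V] = 1 (diagonal).

R is symmetric with unit diagonal. Assembling:

R = [[1, -0.8001],
 [-0.8001, 1]]


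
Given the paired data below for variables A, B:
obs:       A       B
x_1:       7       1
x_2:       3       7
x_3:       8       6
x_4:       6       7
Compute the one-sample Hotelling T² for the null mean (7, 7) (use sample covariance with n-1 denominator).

Step 1 — sample mean vector:
  mean(A) = (7 + 3 + 8 + 6) / 4 = 24/4 = 6
  mean(B) = (1 + 7 + 6 + 7) / 4 = 21/4 = 5.25
  x̄ = (6, 5.25),  deviation x̄ - mu_0 = (6, 5.25) - (7, 7) = (-1, -1.75).

Step 2 — sample covariance matrix, S[i,j] = (1/(n-1)) · Σ_k (x_{k,i} - mean_i) · (x_{k,j} - mean_j), divisor n-1 = 3:
  S[A,A] = ((1)·(1) + (-3)·(-3) + (2)·(2) + (0)·(0)) / 3 = 14/3 = 4.6667
  S[A,B] = ((1)·(-4.25) + (-3)·(1.75) + (2)·(0.75) + (0)·(1.75)) / 3 = -8/3 = -2.6667
  S[B,B] = ((-4.25)·(-4.25) + (1.75)·(1.75) + (0.75)·(0.75) + (1.75)·(1.75)) / 3 = 24.75/3 = 8.25
  S = [[4.6667, -2.6667],
 [-2.6667, 8.25]].

Step 3 — invert S. det(S) = 4.6667·8.25 - (-2.6667)² = 31.3889.
  S^{-1} = (1/det) · [[d, -b], [-b, a]] = [[0.2628, 0.085],
 [0.085, 0.1487]].

Step 4 — quadratic form (x̄ - mu_0)^T · S^{-1} · (x̄ - mu_0):
  S^{-1} · (x̄ - mu_0) = (-0.4115, -0.3451),
  (x̄ - mu_0)^T · [...] = (-1)·(-0.4115) + (-1.75)·(-0.3451) = 1.0155.

Step 5 — scale by n: T² = 4 · 1.0155 = 4.0619.

T² ≈ 4.0619


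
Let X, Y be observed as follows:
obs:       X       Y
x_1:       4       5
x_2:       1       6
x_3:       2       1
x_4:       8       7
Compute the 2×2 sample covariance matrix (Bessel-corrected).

Step 1 — column means:
  mean(X) = (4 + 1 + 2 + 8) / 4 = 15/4 = 3.75
  mean(Y) = (5 + 6 + 1 + 7) / 4 = 19/4 = 4.75

Step 2 — sample covariance S[i,j] = (1/(n-1)) · Σ_k (x_{k,i} - mean_i) · (x_{k,j} - mean_j), with n-1 = 3.
  S[X,X] = ((0.25)·(0.25) + (-2.75)·(-2.75) + (-1.75)·(-1.75) + (4.25)·(4.25)) / 3 = 28.75/3 = 9.5833
  S[X,Y] = ((0.25)·(0.25) + (-2.75)·(1.25) + (-1.75)·(-3.75) + (4.25)·(2.25)) / 3 = 12.75/3 = 4.25
  S[Y,Y] = ((0.25)·(0.25) + (1.25)·(1.25) + (-3.75)·(-3.75) + (2.25)·(2.25)) / 3 = 20.75/3 = 6.9167

S is symmetric (S[j,i] = S[i,j]). Assembling:

S = [[9.5833, 4.25],
 [4.25, 6.9167]]


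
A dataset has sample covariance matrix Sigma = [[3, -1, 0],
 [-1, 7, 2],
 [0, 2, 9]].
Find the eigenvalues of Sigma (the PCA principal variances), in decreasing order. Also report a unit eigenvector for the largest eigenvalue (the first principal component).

Step 1 — characteristic polynomial p(λ) = det(λI - Sigma) = λ³ - tr·λ² + c_1·λ - det, where tr = trace, c_1 = sum of the principal 2×2 minors, det = det(Sigma):
  tr = 3 + 7 + 9 = 19,
  c_1 = (3·7 - (-1)²) + (3·9 - (0)²) + (7·9 - (2)²) = 20 + 27 + 59 = 106,
  det = 3·(7·9 - (2)²) - (-1)·((-1)·9 - (2)·(0)) + (0)·((-1)·(2) - 7·(0)) = 3·(59) - (-1)·(-9) + (0)·(-2) = 168.
  So p(λ) = λ³ - 19λ² + 106λ - 168.
Step 2 — look for an integer root (rational root theorem: any rational root is an integer divisor of 168). Testing λ = 6:
  p(6) = 216 - 684 + 636 - 168 = 0  ✓
  Dividing out (λ - 6): p(λ) = (λ - 6)(λ² - 13λ + 28).
Step 3 — remaining eigenvalues from the quadratic λ² - 13λ + 28 = 0:
  Δ = 13² - 4·28 = 169 - 112 = 57,  λ = (13 ± √57)/2 = (13 ± 7.5498)/2 ≈ 10.2749 or 2.7251.
  Sorted: λ_1 = 10.2749,  λ_2 = 6,  λ_3 = 2.7251  (check: sum = 19 = tr ✓).

Step 4 — unit eigenvector for λ_1 ≈ 10.2749: v spans the null space of (Sigma - λ_1 I), whose rows are
  r_1 = (-7.2749, -1, 0),  r_2 = (-1, -3.2749, 2),  r_3 = (0, 2, -1.2749).
  v is orthogonal to every row, so take v ∝ r_1 × r_2 = ((-1)·(2) - (0)·(-3.2749), (0)·(-1) - (-7.2749)·(2), (-7.2749)·(-3.2749) - (-1)·(-1)) ≈ (-2, 14.5498, 22.8248).
  Rescale (multiply by -1 so the first nonzero entry is positive): u = (2, -14.5498, -22.8248).
  ||u|| = √((2)² + (-14.5498)² + (-22.8248)²) = √(736.667) ≈ 27.1416,  v_1 = u/||u|| ≈ (0.0737, -0.5361, -0.841) (||v_1|| = 1).

λ_1 = 10.2749,  λ_2 = 6,  λ_3 = 2.7251;  v_1 ≈ (0.0737, -0.5361, -0.841)


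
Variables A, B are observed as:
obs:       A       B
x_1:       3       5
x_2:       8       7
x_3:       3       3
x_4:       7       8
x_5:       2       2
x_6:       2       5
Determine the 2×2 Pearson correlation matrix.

Step 1 — column means:
  mean(A) = (3 + 8 + 3 + 7 + 2 + 2) / 6 = 25/6 = 4.1667
  mean(B) = (5 + 7 + 3 + 8 + 2 + 5) / 6 = 30/6 = 5

Step 2 — sample variances and covariances s[i,j] = (1/(n-1)) · Σ_k (x_{k,i} - mean_i) · (x_{k,j} - mean_j), with n-1 = 5:
  s[A,A] = ((-1.1667)·(-1.1667) + (3.8333)·(3.8333) + (-1.1667)·(-1.1667) + (2.8333)·(2.8333) + (-2.1667)·(-2.1667) + (-2.1667)·(-2.1667)) / 5 = 34.8333/5 = 6.9667
  s[A,B] = ((-1.1667)·(0) + (3.8333)·(2) + (-1.1667)·(-2) + (2.8333)·(3) + (-2.1667)·(-3) + (-2.1667)·(0)) / 5 = 25/5 = 5
  s[B,B] = ((0)·(0) + (2)·(2) + (-2)·(-2) + (3)·(3) + (-3)·(-3) + (0)·(0)) / 5 = 26/5 = 5.2
  Sample standard deviations s_i = √(s[i,i]):
  s(A) = √(6.9667) = 2.6394
  s(B) = √(5.2) = 2.2804

Step 3 — r_{ij} = s_{ij} / (s_i · s_j):
  r[A,A] = 1 (diagonal).
  r[A,B] = 5 / (2.6394 · 2.2804) = 5 / 6.0189 = 0.8307
  r[B,B] = 1 (diagonal).

R is symmetric with unit diagonal. Assembling:

R = [[1, 0.8307],
 [0.8307, 1]]


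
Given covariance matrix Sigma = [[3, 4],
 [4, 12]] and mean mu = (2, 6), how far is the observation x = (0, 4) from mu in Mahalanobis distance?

Step 1 — centre the observation: (x - mu) = (-2, -2).

Step 2 — invert Sigma. det(Sigma) = 3·12 - (4)² = 20.
  Sigma^{-1} = (1/det) · [[d, -b], [-b, a]] = [[0.6, -0.2],
 [-0.2, 0.15]].

Step 3 — form the quadratic (x - mu)^T · Sigma^{-1} · (x - mu):
  Sigma^{-1} · (x - mu) = (-0.8, 0.1).
  (x - mu)^T · [Sigma^{-1} · (x - mu)] = (-2)·(-0.8) + (-2)·(0.1) = 1.4.

Step 4 — take square root: d = √(1.4) ≈ 1.1832.

d(x, mu) = √(1.4) ≈ 1.1832


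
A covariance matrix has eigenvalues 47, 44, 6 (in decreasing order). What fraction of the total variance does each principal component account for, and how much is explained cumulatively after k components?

Step 1 — total variance = trace(Sigma) = Σ λ_i = 47 + 44 + 6 = 97.

Step 2 — fraction explained by component i = λ_i / Σ λ:
  PC1: 47/97 = 0.4845
  PC2: 44/97 = 0.4536
  PC3: 6/97 = 0.0619

Step 3 — cumulative fraction after k components = (λ_1 + ... + λ_k) / Σ λ:
  k = 1: 47/97 = 0.4845
  k = 2: (47 + 44)/97 = 91/97 = 0.9381
  k = 3: (47 + 44 + 6)/97 = 97/97 = 1

Summary (fraction, with percent):

explained: PC1 0.4845 (48.45%), PC2 0.4536 (45.36%), PC3 0.0619 (6.19%);  cumulative: 0.4845, 0.9381, 1


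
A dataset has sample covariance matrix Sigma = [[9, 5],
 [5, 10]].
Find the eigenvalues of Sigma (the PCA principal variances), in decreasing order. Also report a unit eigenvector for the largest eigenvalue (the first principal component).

Step 1 — characteristic polynomial of 2×2 Sigma:
  det(Sigma - λI) = λ² - trace · λ + det = 0.
  trace = 9 + 10 = 19, det = 9·10 - (5)² = 65.
Step 2 — discriminant:
  Δ = trace² - 4·det = 361 - 260 = 101.
Step 3 — eigenvalues:
  λ = (trace ± √Δ)/2 = (19 ± 10.0499)/2,
  λ_1 = 14.5249,  λ_2 = 4.4751.

Step 4 — unit eigenvector for λ_1: solve (Sigma - λ_1 I)v = 0. First row:
  (9 - 14.5249)·v_x + (5)·v_y = 0, i.e. (-5.5249)·v_x + (5)·v_y = 0,
  so v ∝ (b, λ_1 - a) = (5, 5.5249) = u.
  ||u|| = √((5)² + (5.5249)²) = √(55.5249) ≈ 7.4515,
  v_1 = u/||u|| ≈ (0.671, 0.7415) (||v_1|| = 1).

λ_1 = 14.5249,  λ_2 = 4.4751;  v_1 ≈ (0.671, 0.7415)


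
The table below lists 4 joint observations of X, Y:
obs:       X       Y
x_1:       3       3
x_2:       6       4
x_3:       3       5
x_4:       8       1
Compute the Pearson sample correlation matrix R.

Step 1 — column means:
  mean(X) = (3 + 6 + 3 + 8) / 4 = 20/4 = 5
  mean(Y) = (3 + 4 + 5 + 1) / 4 = 13/4 = 3.25

Step 2 — sample variances and covariances s[i,j] = (1/(n-1)) · Σ_k (x_{k,i} - mean_i) · (x_{k,j} - mean_j), with n-1 = 3:
  s[X,X] = ((-2)·(-2) + (1)·(1) + (-2)·(-2) + (3)·(3)) / 3 = 18/3 = 6
  s[X,Y] = ((-2)·(-0.25) + (1)·(0.75) + (-2)·(1.75) + (3)·(-2.25)) / 3 = -9/3 = -3
  s[Y,Y] = ((-0.25)·(-0.25) + (0.75)·(0.75) + (1.75)·(1.75) + (-2.25)·(-2.25)) / 3 = 8.75/3 = 2.9167
  Sample standard deviations s_i = √(s[i,i]):
  s(X) = √(6) = 2.4495
  s(Y) = √(2.9167) = 1.7078

Step 3 — r_{ij} = s_{ij} / (s_i · s_j):
  r[X,X] = 1 (diagonal).
  r[X,Y] = -3 / (2.4495 · 1.7078) = -3 / 4.1833 = -0.7171
  r[Y,Y] = 1 (diagonal).

R is symmetric with unit diagonal. Assembling:

R = [[1, -0.7171],
 [-0.7171, 1]]


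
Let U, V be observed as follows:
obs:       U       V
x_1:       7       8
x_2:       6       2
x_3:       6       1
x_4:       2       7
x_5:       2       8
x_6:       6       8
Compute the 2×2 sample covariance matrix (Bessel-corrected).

Step 1 — column means:
  mean(U) = (7 + 6 + 6 + 2 + 2 + 6) / 6 = 29/6 = 4.8333
  mean(V) = (8 + 2 + 1 + 7 + 8 + 8) / 6 = 34/6 = 5.6667

Step 2 — sample covariance S[i,j] = (1/(n-1)) · Σ_k (x_{k,i} - mean_i) · (x_{k,j} - mean_j), with n-1 = 5.
  S[U,U] = ((2.1667)·(2.1667) + (1.1667)·(1.1667) + (1.1667)·(1.1667) + (-2.8333)·(-2.8333) + (-2.8333)·(-2.8333) + (1.1667)·(1.1667)) / 5 = 24.8333/5 = 4.9667
  S[U,V] = ((2.1667)·(2.3333) + (1.1667)·(-3.6667) + (1.1667)·(-4.6667) + (-2.8333)·(1.3333) + (-2.8333)·(2.3333) + (1.1667)·(2.3333)) / 5 = -12.3333/5 = -2.4667
  S[V,V] = ((2.3333)·(2.3333) + (-3.6667)·(-3.6667) + (-4.6667)·(-4.6667) + (1.3333)·(1.3333) + (2.3333)·(2.3333) + (2.3333)·(2.3333)) / 5 = 53.3333/5 = 10.6667

S is symmetric (S[j,i] = S[i,j]). Assembling:

S = [[4.9667, -2.4667],
 [-2.4667, 10.6667]]


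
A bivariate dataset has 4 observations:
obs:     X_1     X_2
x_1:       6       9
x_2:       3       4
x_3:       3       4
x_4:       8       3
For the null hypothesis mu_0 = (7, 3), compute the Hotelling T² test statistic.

Step 1 — sample mean vector:
  mean(X_1) = (6 + 3 + 3 + 8) / 4 = 20/4 = 5
  mean(X_2) = (9 + 4 + 4 + 3) / 4 = 20/4 = 5
  x̄ = (5, 5),  deviation x̄ - mu_0 = (5, 5) - (7, 3) = (-2, 2).

Step 2 — sample covariance matrix, S[i,j] = (1/(n-1)) · Σ_k (x_{k,i} - mean_i) · (x_{k,j} - mean_j), divisor n-1 = 3:
  S[X_1,X_1] = ((1)·(1) + (-2)·(-2) + (-2)·(-2) + (3)·(3)) / 3 = 18/3 = 6
  S[X_1,X_2] = ((1)·(4) + (-2)·(-1) + (-2)·(-1) + (3)·(-2)) / 3 = 2/3 = 0.6667
  S[X_2,X_2] = ((4)·(4) + (-1)·(-1) + (-1)·(-1) + (-2)·(-2)) / 3 = 22/3 = 7.3333
  S = [[6, 0.6667],
 [0.6667, 7.3333]].

Step 3 — invert S. det(S) = 6·7.3333 - (0.6667)² = 43.5556.
  S^{-1} = (1/det) · [[d, -b], [-b, a]] = [[0.1684, -0.0153],
 [-0.0153, 0.1378]].

Step 4 — quadratic form (x̄ - mu_0)^T · S^{-1} · (x̄ - mu_0):
  S^{-1} · (x̄ - mu_0) = (-0.3673, 0.3061),
  (x̄ - mu_0)^T · [...] = (-2)·(-0.3673) + (2)·(0.3061) = 1.3469.

Step 5 — scale by n: T² = 4 · 1.3469 = 5.3878.

T² ≈ 5.3878


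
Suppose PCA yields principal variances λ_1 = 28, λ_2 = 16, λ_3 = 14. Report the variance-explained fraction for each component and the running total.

Step 1 — total variance = trace(Sigma) = Σ λ_i = 28 + 16 + 14 = 58.

Step 2 — fraction explained by component i = λ_i / Σ λ:
  PC1: 28/58 = 0.4828
  PC2: 16/58 = 0.2759
  PC3: 14/58 = 0.2414

Step 3 — cumulative fraction after k components = (λ_1 + ... + λ_k) / Σ λ:
  k = 1: 28/58 = 0.4828
  k = 2: (28 + 16)/58 = 44/58 = 0.7586
  k = 3: (28 + 16 + 14)/58 = 58/58 = 1

Summary (fraction, with percent):

explained: PC1 0.4828 (48.28%), PC2 0.2759 (27.59%), PC3 0.2414 (24.14%);  cumulative: 0.4828, 0.7586, 1


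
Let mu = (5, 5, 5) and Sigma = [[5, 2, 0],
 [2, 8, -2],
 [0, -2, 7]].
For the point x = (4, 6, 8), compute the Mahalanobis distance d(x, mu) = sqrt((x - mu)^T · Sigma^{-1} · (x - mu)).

Step 1 — centre the observation: (x - mu) = (-1, 1, 3).

Step 2 — invert Sigma (cofactor / det for 3×3, or solve directly):
  Sigma^{-1} = [[0.2241, -0.0603, -0.0172],
 [-0.0603, 0.1509, 0.0431],
 [-0.0172, 0.0431, 0.1552]].

Step 3 — form the quadratic (x - mu)^T · Sigma^{-1} · (x - mu):
  Sigma^{-1} · (x - mu) = (-0.3362, 0.3405, 0.5259).
  (x - mu)^T · [Sigma^{-1} · (x - mu)] = (-1)·(-0.3362) + (1)·(0.3405) + (3)·(0.5259) = 2.2543.

Step 4 — take square root: d = √(2.2543) ≈ 1.5014.

d(x, mu) = √(2.2543) ≈ 1.5014


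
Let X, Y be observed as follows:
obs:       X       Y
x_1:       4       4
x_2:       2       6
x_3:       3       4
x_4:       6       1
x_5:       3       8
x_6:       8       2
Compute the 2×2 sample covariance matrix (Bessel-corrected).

Step 1 — column means:
  mean(X) = (4 + 2 + 3 + 6 + 3 + 8) / 6 = 26/6 = 4.3333
  mean(Y) = (4 + 6 + 4 + 1 + 8 + 2) / 6 = 25/6 = 4.1667

Step 2 — sample covariance S[i,j] = (1/(n-1)) · Σ_k (x_{k,i} - mean_i) · (x_{k,j} - mean_j), with n-1 = 5.
  S[X,X] = ((-0.3333)·(-0.3333) + (-2.3333)·(-2.3333) + (-1.3333)·(-1.3333) + (1.6667)·(1.6667) + (-1.3333)·(-1.3333) + (3.6667)·(3.6667)) / 5 = 25.3333/5 = 5.0667
  S[X,Y] = ((-0.3333)·(-0.1667) + (-2.3333)·(1.8333) + (-1.3333)·(-0.1667) + (1.6667)·(-3.1667) + (-1.3333)·(3.8333) + (3.6667)·(-2.1667)) / 5 = -22.3333/5 = -4.4667
  S[Y,Y] = ((-0.1667)·(-0.1667) + (1.8333)·(1.8333) + (-0.1667)·(-0.1667) + (-3.1667)·(-3.1667) + (3.8333)·(3.8333) + (-2.1667)·(-2.1667)) / 5 = 32.8333/5 = 6.5667

S is symmetric (S[j,i] = S[i,j]). Assembling:

S = [[5.0667, -4.4667],
 [-4.4667, 6.5667]]


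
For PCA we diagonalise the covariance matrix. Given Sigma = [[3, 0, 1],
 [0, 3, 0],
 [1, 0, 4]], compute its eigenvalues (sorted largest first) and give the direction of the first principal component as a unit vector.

Step 1 — characteristic polynomial p(λ) = det(λI - Sigma) = λ³ - tr·λ² + c_1·λ - det, where tr = trace, c_1 = sum of the principal 2×2 minors, det = det(Sigma):
  tr = 3 + 3 + 4 = 10,
  c_1 = (3·3 - (0)²) + (3·4 - (1)²) + (3·4 - (0)²) = 9 + 11 + 12 = 32,
  det = 3·(3·4 - (0)²) - (0)·((0)·4 - (0)·(1)) + (1)·((0)·(0) - 3·(1)) = 3·(12) - (0)·(0) + (1)·(-3) = 33.
  So p(λ) = λ³ - 10λ² + 32λ - 33.
Step 2 — look for an integer root (rational root theorem: any rational root is an integer divisor of 33). Testing λ = 3:
  p(3) = 27 - 90 + 96 - 33 = 0  ✓
  Dividing out (λ - 3): p(λ) = (λ - 3)(λ² - 7λ + 11).
Step 3 — remaining eigenvalues from the quadratic λ² - 7λ + 11 = 0:
  Δ = 7² - 4·11 = 49 - 44 = 5,  λ = (7 ± √5)/2 = (7 ± 2.2361)/2 ≈ 4.618 or 2.382.
  Sorted: λ_1 = 4.618,  λ_2 = 3,  λ_3 = 2.382  (check: sum = 10 = tr ✓).

Step 4 — unit eigenvector for λ_1 ≈ 4.618: v spans the null space of (Sigma - λ_1 I), whose rows are
  r_1 = (-1.618, 0, 1),  r_2 = (0, -1.618, 0),  r_3 = (1, 0, -0.618).
  v is orthogonal to every row, so take v ∝ r_1 × r_2 = ((0)·(0) - (1)·(-1.618), (1)·(0) - (-1.618)·(0), (-1.618)·(-1.618) - (0)·(0)) ≈ (1.618, 0, 2.618).
  Let u = (1.618, 0, 2.618).
  ||u|| = √((1.618)² + (0)² + (2.618)²) = √(9.4721) ≈ 3.0777,  v_1 = u/||u|| ≈ (0.5257, 0, 0.8507) (||v_1|| = 1).

λ_1 = 4.618,  λ_2 = 3,  λ_3 = 2.382;  v_1 ≈ (0.5257, 0, 0.8507)


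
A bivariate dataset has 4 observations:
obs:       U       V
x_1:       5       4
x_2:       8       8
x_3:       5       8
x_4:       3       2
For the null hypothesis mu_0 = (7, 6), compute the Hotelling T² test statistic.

Step 1 — sample mean vector:
  mean(U) = (5 + 8 + 5 + 3) / 4 = 21/4 = 5.25
  mean(V) = (4 + 8 + 8 + 2) / 4 = 22/4 = 5.5
  x̄ = (5.25, 5.5),  deviation x̄ - mu_0 = (5.25, 5.5) - (7, 6) = (-1.75, -0.5).

Step 2 — sample covariance matrix, S[i,j] = (1/(n-1)) · Σ_k (x_{k,i} - mean_i) · (x_{k,j} - mean_j), divisor n-1 = 3:
  S[U,U] = ((-0.25)·(-0.25) + (2.75)·(2.75) + (-0.25)·(-0.25) + (-2.25)·(-2.25)) / 3 = 12.75/3 = 4.25
  S[U,V] = ((-0.25)·(-1.5) + (2.75)·(2.5) + (-0.25)·(2.5) + (-2.25)·(-3.5)) / 3 = 14.5/3 = 4.8333
  S[V,V] = ((-1.5)·(-1.5) + (2.5)·(2.5) + (2.5)·(2.5) + (-3.5)·(-3.5)) / 3 = 27/3 = 9
  S = [[4.25, 4.8333],
 [4.8333, 9]].

Step 3 — invert S. det(S) = 4.25·9 - (4.8333)² = 14.8889.
  S^{-1} = (1/det) · [[d, -b], [-b, a]] = [[0.6045, -0.3246],
 [-0.3246, 0.2854]].

Step 4 — quadratic form (x̄ - mu_0)^T · S^{-1} · (x̄ - mu_0):
  S^{-1} · (x̄ - mu_0) = (-0.8955, 0.4254),
  (x̄ - mu_0)^T · [...] = (-1.75)·(-0.8955) + (-0.5)·(0.4254) = 1.3545.

Step 5 — scale by n: T² = 4 · 1.3545 = 5.4179.

T² ≈ 5.4179


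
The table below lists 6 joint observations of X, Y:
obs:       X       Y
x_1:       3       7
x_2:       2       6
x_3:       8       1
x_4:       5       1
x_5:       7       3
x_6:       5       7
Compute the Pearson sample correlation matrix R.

Step 1 — column means:
  mean(X) = (3 + 2 + 8 + 5 + 7 + 5) / 6 = 30/6 = 5
  mean(Y) = (7 + 6 + 1 + 1 + 3 + 7) / 6 = 25/6 = 4.1667

Step 2 — sample variances and covariances s[i,j] = (1/(n-1)) · Σ_k (x_{k,i} - mean_i) · (x_{k,j} - mean_j), with n-1 = 5:
  s[X,X] = ((-2)·(-2) + (-3)·(-3) + (3)·(3) + (0)·(0) + (2)·(2) + (0)·(0)) / 5 = 26/5 = 5.2
  s[X,Y] = ((-2)·(2.8333) + (-3)·(1.8333) + (3)·(-3.1667) + (0)·(-3.1667) + (2)·(-1.1667) + (0)·(2.8333)) / 5 = -23/5 = -4.6
  s[Y,Y] = ((2.8333)·(2.8333) + (1.8333)·(1.8333) + (-3.1667)·(-3.1667) + (-3.1667)·(-3.1667) + (-1.1667)·(-1.1667) + (2.8333)·(2.8333)) / 5 = 40.8333/5 = 8.1667
  Sample standard deviations s_i = √(s[i,i]):
  s(X) = √(5.2) = 2.2804
  s(Y) = √(8.1667) = 2.8577

Step 3 — r_{ij} = s_{ij} / (s_i · s_j):
  r[X,X] = 1 (diagonal).
  r[X,Y] = -4.6 / (2.2804 · 2.8577) = -4.6 / 6.5166 = -0.7059
  r[Y,Y] = 1 (diagonal).

R is symmetric with unit diagonal. Assembling:

R = [[1, -0.7059],
 [-0.7059, 1]]


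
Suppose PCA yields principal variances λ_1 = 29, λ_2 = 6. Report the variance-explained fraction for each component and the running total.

Step 1 — total variance = trace(Sigma) = Σ λ_i = 29 + 6 = 35.

Step 2 — fraction explained by component i = λ_i / Σ λ:
  PC1: 29/35 = 0.8286
  PC2: 6/35 = 0.1714

Step 3 — cumulative fraction after k components = (λ_1 + ... + λ_k) / Σ λ:
  k = 1: 29/35 = 0.8286
  k = 2: (29 + 6)/35 = 35/35 = 1

Summary (fraction, with percent):

explained: PC1 0.8286 (82.86%), PC2 0.1714 (17.14%);  cumulative: 0.8286, 1


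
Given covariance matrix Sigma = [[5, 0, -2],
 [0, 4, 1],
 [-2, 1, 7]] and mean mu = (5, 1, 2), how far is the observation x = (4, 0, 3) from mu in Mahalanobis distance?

Step 1 — centre the observation: (x - mu) = (-1, -1, 1).

Step 2 — invert Sigma (cofactor / det for 3×3, or solve directly):
  Sigma^{-1} = [[0.2269, -0.0168, 0.0672],
 [-0.0168, 0.2605, -0.042],
 [0.0672, -0.042, 0.1681]].

Step 3 — form the quadratic (x - mu)^T · Sigma^{-1} · (x - mu):
  Sigma^{-1} · (x - mu) = (-0.1429, -0.2857, 0.1429).
  (x - mu)^T · [Sigma^{-1} · (x - mu)] = (-1)·(-0.1429) + (-1)·(-0.2857) + (1)·(0.1429) = 0.5714.

Step 4 — take square root: d = √(0.5714) ≈ 0.7559.

d(x, mu) = √(0.5714) ≈ 0.7559


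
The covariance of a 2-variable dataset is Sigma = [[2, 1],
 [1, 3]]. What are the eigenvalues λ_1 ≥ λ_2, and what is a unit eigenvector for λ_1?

Step 1 — characteristic polynomial of 2×2 Sigma:
  det(Sigma - λI) = λ² - trace · λ + det = 0.
  trace = 2 + 3 = 5, det = 2·3 - (1)² = 5.
Step 2 — discriminant:
  Δ = trace² - 4·det = 25 - 20 = 5.
Step 3 — eigenvalues:
  λ = (trace ± √Δ)/2 = (5 ± 2.2361)/2,
  λ_1 = 3.618,  λ_2 = 1.382.

Step 4 — unit eigenvector for λ_1: solve (Sigma - λ_1 I)v = 0. First row:
  (2 - 3.618)·v_x + (1)·v_y = 0, i.e. (-1.618)·v_x + (1)·v_y = 0,
  so v ∝ (b, λ_1 - a) = (1, 1.618) = u.
  ||u|| = √((1)² + (1.618)²) = √(3.618) ≈ 1.9021,
  v_1 = u/||u|| ≈ (0.5257, 0.8507) (||v_1|| = 1).

λ_1 = 3.618,  λ_2 = 1.382;  v_1 ≈ (0.5257, 0.8507)


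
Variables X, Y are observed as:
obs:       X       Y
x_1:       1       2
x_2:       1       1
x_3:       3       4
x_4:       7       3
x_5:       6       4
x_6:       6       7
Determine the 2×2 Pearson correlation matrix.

Step 1 — column means:
  mean(X) = (1 + 1 + 3 + 7 + 6 + 6) / 6 = 24/6 = 4
  mean(Y) = (2 + 1 + 4 + 3 + 4 + 7) / 6 = 21/6 = 3.5

Step 2 — sample variances and covariances s[i,j] = (1/(n-1)) · Σ_k (x_{k,i} - mean_i) · (x_{k,j} - mean_j), with n-1 = 5:
  s[X,X] = ((-3)·(-3) + (-3)·(-3) + (-1)·(-1) + (3)·(3) + (2)·(2) + (2)·(2)) / 5 = 36/5 = 7.2
  s[X,Y] = ((-3)·(-1.5) + (-3)·(-2.5) + (-1)·(0.5) + (3)·(-0.5) + (2)·(0.5) + (2)·(3.5)) / 5 = 18/5 = 3.6
  s[Y,Y] = ((-1.5)·(-1.5) + (-2.5)·(-2.5) + (0.5)·(0.5) + (-0.5)·(-0.5) + (0.5)·(0.5) + (3.5)·(3.5)) / 5 = 21.5/5 = 4.3
  Sample standard deviations s_i = √(s[i,i]):
  s(X) = √(7.2) = 2.6833
  s(Y) = √(4.3) = 2.0736

Step 3 — r_{ij} = s_{ij} / (s_i · s_j):
  r[X,X] = 1 (diagonal).
  r[X,Y] = 3.6 / (2.6833 · 2.0736) = 3.6 / 5.5642 = 0.647
  r[Y,Y] = 1 (diagonal).

R is symmetric with unit diagonal. Assembling:

R = [[1, 0.647],
 [0.647, 1]]


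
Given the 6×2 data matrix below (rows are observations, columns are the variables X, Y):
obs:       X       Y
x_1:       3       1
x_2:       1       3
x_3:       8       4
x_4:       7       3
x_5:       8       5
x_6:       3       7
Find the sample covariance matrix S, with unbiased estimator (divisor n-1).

Step 1 — column means:
  mean(X) = (3 + 1 + 8 + 7 + 8 + 3) / 6 = 30/6 = 5
  mean(Y) = (1 + 3 + 4 + 3 + 5 + 7) / 6 = 23/6 = 3.8333

Step 2 — sample covariance S[i,j] = (1/(n-1)) · Σ_k (x_{k,i} - mean_i) · (x_{k,j} - mean_j), with n-1 = 5.
  S[X,X] = ((-2)·(-2) + (-4)·(-4) + (3)·(3) + (2)·(2) + (3)·(3) + (-2)·(-2)) / 5 = 46/5 = 9.2
  S[X,Y] = ((-2)·(-2.8333) + (-4)·(-0.8333) + (3)·(0.1667) + (2)·(-0.8333) + (3)·(1.1667) + (-2)·(3.1667)) / 5 = 5/5 = 1
  S[Y,Y] = ((-2.8333)·(-2.8333) + (-0.8333)·(-0.8333) + (0.1667)·(0.1667) + (-0.8333)·(-0.8333) + (1.1667)·(1.1667) + (3.1667)·(3.1667)) / 5 = 20.8333/5 = 4.1667

S is symmetric (S[j,i] = S[i,j]). Assembling:

S = [[9.2, 1],
 [1, 4.1667]]


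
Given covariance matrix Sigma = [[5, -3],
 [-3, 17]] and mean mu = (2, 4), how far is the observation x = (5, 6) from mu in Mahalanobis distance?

Step 1 — centre the observation: (x - mu) = (3, 2).

Step 2 — invert Sigma. det(Sigma) = 5·17 - (-3)² = 76.
  Sigma^{-1} = (1/det) · [[d, -b], [-b, a]] = [[0.2237, 0.0395],
 [0.0395, 0.0658]].

Step 3 — form the quadratic (x - mu)^T · Sigma^{-1} · (x - mu):
  Sigma^{-1} · (x - mu) = (0.75, 0.25).
  (x - mu)^T · [Sigma^{-1} · (x - mu)] = (3)·(0.75) + (2)·(0.25) = 2.75.

Step 4 — take square root: d = √(2.75) ≈ 1.6583.

d(x, mu) = √(2.75) ≈ 1.6583


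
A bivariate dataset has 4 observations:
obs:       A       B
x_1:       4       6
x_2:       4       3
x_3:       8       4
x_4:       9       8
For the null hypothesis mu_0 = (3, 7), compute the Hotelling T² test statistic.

Step 1 — sample mean vector:
  mean(A) = (4 + 4 + 8 + 9) / 4 = 25/4 = 6.25
  mean(B) = (6 + 3 + 4 + 8) / 4 = 21/4 = 5.25
  x̄ = (6.25, 5.25),  deviation x̄ - mu_0 = (6.25, 5.25) - (3, 7) = (3.25, -1.75).

Step 2 — sample covariance matrix, S[i,j] = (1/(n-1)) · Σ_k (x_{k,i} - mean_i) · (x_{k,j} - mean_j), divisor n-1 = 3:
  S[A,A] = ((-2.25)·(-2.25) + (-2.25)·(-2.25) + (1.75)·(1.75) + (2.75)·(2.75)) / 3 = 20.75/3 = 6.9167
  S[A,B] = ((-2.25)·(0.75) + (-2.25)·(-2.25) + (1.75)·(-1.25) + (2.75)·(2.75)) / 3 = 8.75/3 = 2.9167
  S[B,B] = ((0.75)·(0.75) + (-2.25)·(-2.25) + (-1.25)·(-1.25) + (2.75)·(2.75)) / 3 = 14.75/3 = 4.9167
  S = [[6.9167, 2.9167],
 [2.9167, 4.9167]].

Step 3 — invert S. det(S) = 6.9167·4.9167 - (2.9167)² = 25.5.
  S^{-1} = (1/det) · [[d, -b], [-b, a]] = [[0.1928, -0.1144],
 [-0.1144, 0.2712]].

Step 4 — quadratic form (x̄ - mu_0)^T · S^{-1} · (x̄ - mu_0):
  S^{-1} · (x̄ - mu_0) = (0.8268, -0.8464),
  (x̄ - mu_0)^T · [...] = (3.25)·(0.8268) + (-1.75)·(-0.8464) = 4.1683.

Step 5 — scale by n: T² = 4 · 4.1683 = 16.6732.

T² ≈ 16.6732


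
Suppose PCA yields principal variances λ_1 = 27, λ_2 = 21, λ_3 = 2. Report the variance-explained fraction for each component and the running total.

Step 1 — total variance = trace(Sigma) = Σ λ_i = 27 + 21 + 2 = 50.

Step 2 — fraction explained by component i = λ_i / Σ λ:
  PC1: 27/50 = 0.54
  PC2: 21/50 = 0.42
  PC3: 2/50 = 0.04

Step 3 — cumulative fraction after k components = (λ_1 + ... + λ_k) / Σ λ:
  k = 1: 27/50 = 0.54
  k = 2: (27 + 21)/50 = 48/50 = 0.96
  k = 3: (27 + 21 + 2)/50 = 50/50 = 1

Summary (fraction, with percent):

explained: PC1 0.54 (54%), PC2 0.42 (42%), PC3 0.04 (4%);  cumulative: 0.54, 0.96, 1


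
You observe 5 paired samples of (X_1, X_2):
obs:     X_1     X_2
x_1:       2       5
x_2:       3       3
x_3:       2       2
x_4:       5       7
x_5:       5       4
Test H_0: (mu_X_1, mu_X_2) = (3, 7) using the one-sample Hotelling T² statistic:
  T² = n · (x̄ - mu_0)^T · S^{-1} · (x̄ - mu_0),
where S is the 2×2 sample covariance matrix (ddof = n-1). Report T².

Step 1 — sample mean vector:
  mean(X_1) = (2 + 3 + 2 + 5 + 5) / 5 = 17/5 = 3.4
  mean(X_2) = (5 + 3 + 2 + 7 + 4) / 5 = 21/5 = 4.2
  x̄ = (3.4, 4.2),  deviation x̄ - mu_0 = (3.4, 4.2) - (3, 7) = (0.4, -2.8).

Step 2 — sample covariance matrix, S[i,j] = (1/(n-1)) · Σ_k (x_{k,i} - mean_i) · (x_{k,j} - mean_j), divisor n-1 = 4:
  S[X_1,X_1] = ((-1.4)·(-1.4) + (-0.4)·(-0.4) + (-1.4)·(-1.4) + (1.6)·(1.6) + (1.6)·(1.6)) / 4 = 9.2/4 = 2.3
  S[X_1,X_2] = ((-1.4)·(0.8) + (-0.4)·(-1.2) + (-1.4)·(-2.2) + (1.6)·(2.8) + (1.6)·(-0.2)) / 4 = 6.6/4 = 1.65
  S[X_2,X_2] = ((0.8)·(0.8) + (-1.2)·(-1.2) + (-2.2)·(-2.2) + (2.8)·(2.8) + (-0.2)·(-0.2)) / 4 = 14.8/4 = 3.7
  S = [[2.3, 1.65],
 [1.65, 3.7]].

Step 3 — invert S. det(S) = 2.3·3.7 - (1.65)² = 5.7875.
  S^{-1} = (1/det) · [[d, -b], [-b, a]] = [[0.6393, -0.2851],
 [-0.2851, 0.3974]].

Step 4 — quadratic form (x̄ - mu_0)^T · S^{-1} · (x̄ - mu_0):
  S^{-1} · (x̄ - mu_0) = (1.054, -1.2268),
  (x̄ - mu_0)^T · [...] = (0.4)·(1.054) + (-2.8)·(-1.2268) = 3.8566.

Step 5 — scale by n: T² = 5 · 3.8566 = 19.2829.

T² ≈ 19.2829


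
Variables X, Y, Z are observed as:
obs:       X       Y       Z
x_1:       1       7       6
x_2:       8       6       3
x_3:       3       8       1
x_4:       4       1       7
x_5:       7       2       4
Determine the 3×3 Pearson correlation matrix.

Step 1 — column means:
  mean(X) = (1 + 8 + 3 + 4 + 7) / 5 = 23/5 = 4.6
  mean(Y) = (7 + 6 + 8 + 1 + 2) / 5 = 24/5 = 4.8
  mean(Z) = (6 + 3 + 1 + 7 + 4) / 5 = 21/5 = 4.2

Step 2 — sample variances and covariances s[i,j] = (1/(n-1)) · Σ_k (x_{k,i} - mean_i) · (x_{k,j} - mean_j), with n-1 = 4:
  s[X,X] = ((-3.6)·(-3.6) + (3.4)·(3.4) + (-1.6)·(-1.6) + (-0.6)·(-0.6) + (2.4)·(2.4)) / 4 = 33.2/4 = 8.3
  s[X,Y] = ((-3.6)·(2.2) + (3.4)·(1.2) + (-1.6)·(3.2) + (-0.6)·(-3.8) + (2.4)·(-2.8)) / 4 = -13.4/4 = -3.35
  s[X,Z] = ((-3.6)·(1.8) + (3.4)·(-1.2) + (-1.6)·(-3.2) + (-0.6)·(2.8) + (2.4)·(-0.2)) / 4 = -7.6/4 = -1.9
  s[Y,Y] = ((2.2)·(2.2) + (1.2)·(1.2) + (3.2)·(3.2) + (-3.8)·(-3.8) + (-2.8)·(-2.8)) / 4 = 38.8/4 = 9.7
  s[Y,Z] = ((2.2)·(1.8) + (1.2)·(-1.2) + (3.2)·(-3.2) + (-3.8)·(2.8) + (-2.8)·(-0.2)) / 4 = -17.8/4 = -4.45
  s[Z,Z] = ((1.8)·(1.8) + (-1.2)·(-1.2) + (-3.2)·(-3.2) + (2.8)·(2.8) + (-0.2)·(-0.2)) / 4 = 22.8/4 = 5.7
  Sample standard deviations s_i = √(s[i,i]):
  s(X) = √(8.3) = 2.881
  s(Y) = √(9.7) = 3.1145
  s(Z) = √(5.7) = 2.3875

Step 3 — r_{ij} = s_{ij} / (s_i · s_j):
  r[X,X] = 1 (diagonal).
  r[X,Y] = -3.35 / (2.881 · 3.1145) = -3.35 / 8.9727 = -0.3734
  r[X,Z] = -1.9 / (2.881 · 2.3875) = -1.9 / 6.8782 = -0.2762
  r[Y,Y] = 1 (diagonal).
  r[Y,Z] = -4.45 / (3.1145 · 2.3875) = -4.45 / 7.4357 = -0.5985
  r[Z,Z] = 1 (diagonal).

R is symmetric with unit diagonal. Assembling:

R = [[1, -0.3734, -0.2762],
 [-0.3734, 1, -0.5985],
 [-0.2762, -0.5985, 1]]


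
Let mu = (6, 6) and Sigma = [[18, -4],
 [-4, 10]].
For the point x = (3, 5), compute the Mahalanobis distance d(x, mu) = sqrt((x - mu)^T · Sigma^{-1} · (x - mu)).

Step 1 — centre the observation: (x - mu) = (-3, -1).

Step 2 — invert Sigma. det(Sigma) = 18·10 - (-4)² = 164.
  Sigma^{-1} = (1/det) · [[d, -b], [-b, a]] = [[0.061, 0.0244],
 [0.0244, 0.1098]].

Step 3 — form the quadratic (x - mu)^T · Sigma^{-1} · (x - mu):
  Sigma^{-1} · (x - mu) = (-0.2073, -0.1829).
  (x - mu)^T · [Sigma^{-1} · (x - mu)] = (-3)·(-0.2073) + (-1)·(-0.1829) = 0.8049.

Step 4 — take square root: d = √(0.8049) ≈ 0.8971.

d(x, mu) = √(0.8049) ≈ 0.8971


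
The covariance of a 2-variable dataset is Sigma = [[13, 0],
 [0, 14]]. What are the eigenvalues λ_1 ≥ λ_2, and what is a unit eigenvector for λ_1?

Step 1 — characteristic polynomial of 2×2 Sigma:
  det(Sigma - λI) = λ² - trace · λ + det = 0.
  trace = 13 + 14 = 27, det = 13·14 - (0)² = 182.
Step 2 — discriminant:
  Δ = trace² - 4·det = 729 - 728 = 1.
Step 3 — eigenvalues:
  λ = (trace ± √Δ)/2 = (27 ± 1)/2,
  λ_1 = 14,  λ_2 = 13.

Step 4 — unit eigenvector for λ_1: Sigma is diagonal, so its eigenvectors are the coordinate axes. λ_1 = 14 is the diagonal entry on the second coordinate axis, hence
  v_1 = (0, 1) (||v_1|| = 1).

λ_1 = 14,  λ_2 = 13;  v_1 ≈ (0, 1)
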